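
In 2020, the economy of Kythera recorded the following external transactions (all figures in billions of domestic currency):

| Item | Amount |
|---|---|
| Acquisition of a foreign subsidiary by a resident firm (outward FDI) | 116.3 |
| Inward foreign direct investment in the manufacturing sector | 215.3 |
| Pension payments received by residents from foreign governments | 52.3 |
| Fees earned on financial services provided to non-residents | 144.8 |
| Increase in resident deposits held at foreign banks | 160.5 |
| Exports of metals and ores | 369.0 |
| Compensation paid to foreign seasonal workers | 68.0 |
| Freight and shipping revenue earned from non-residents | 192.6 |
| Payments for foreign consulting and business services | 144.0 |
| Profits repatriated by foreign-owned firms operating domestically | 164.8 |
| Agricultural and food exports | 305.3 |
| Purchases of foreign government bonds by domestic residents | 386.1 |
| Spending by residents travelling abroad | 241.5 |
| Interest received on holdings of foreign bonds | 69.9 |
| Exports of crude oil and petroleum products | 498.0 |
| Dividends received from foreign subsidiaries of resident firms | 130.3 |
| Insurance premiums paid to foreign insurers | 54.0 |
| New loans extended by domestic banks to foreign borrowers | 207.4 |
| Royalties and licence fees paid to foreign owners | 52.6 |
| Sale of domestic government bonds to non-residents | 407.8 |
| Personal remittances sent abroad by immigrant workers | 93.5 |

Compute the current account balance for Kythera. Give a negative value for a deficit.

943.8

Goods: 369.0 + 498.0 + 305.3 = 1172.3
Services: -144.0 - 54.0 - 52.6 + 144.8 - 241.5 + 192.6 = -154.7
Primary income: 69.9 + 130.3 - 164.8 - 68.0 = -32.6
Secondary income: 52.3 - 93.5 = -41.2
Current account = 1172.3 + (-154.7) + (-32.6) + (-41.2) = 943.8
(Excluded from the current account — financial account: acquisition of a foreign subsidiary by a resident firm (outward FDI) 116.3, inward foreign direct investment in the manufacturing sector 215.3, increase in resident deposits held at foreign banks 160.5, purchases of foreign government bonds by domestic residents 386.1, new loans extended by domestic banks to foreign borrowers 207.4, sale of domestic government bonds to non-residents 407.8.)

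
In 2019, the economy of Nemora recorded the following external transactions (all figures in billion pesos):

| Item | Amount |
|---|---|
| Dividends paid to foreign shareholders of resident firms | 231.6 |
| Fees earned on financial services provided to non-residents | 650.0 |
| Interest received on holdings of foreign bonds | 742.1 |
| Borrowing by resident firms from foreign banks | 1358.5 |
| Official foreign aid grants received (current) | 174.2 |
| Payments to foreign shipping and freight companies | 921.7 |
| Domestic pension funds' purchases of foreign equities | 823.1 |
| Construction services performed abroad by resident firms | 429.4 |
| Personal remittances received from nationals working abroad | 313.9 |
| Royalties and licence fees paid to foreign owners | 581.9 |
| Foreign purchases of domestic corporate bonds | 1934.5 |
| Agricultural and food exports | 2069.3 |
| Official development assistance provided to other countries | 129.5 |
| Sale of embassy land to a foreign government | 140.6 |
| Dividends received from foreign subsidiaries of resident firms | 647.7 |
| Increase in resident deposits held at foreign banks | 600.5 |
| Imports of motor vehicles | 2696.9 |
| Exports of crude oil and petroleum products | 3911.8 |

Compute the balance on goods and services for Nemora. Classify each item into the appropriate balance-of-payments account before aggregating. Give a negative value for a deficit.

Goods: 3911.8 + 2069.3 - 2696.9 = 3284.2
Services: -921.7 - 581.9 + 650.0 + 429.4 = -424.2
Trade balance = 3284.2 + (-424.2) = 2860.0
(Excluded from the trade balance — primary income: dividends paid to foreign shareholders of resident firms 231.6, interest received on holdings of foreign bonds 742.1, dividends received from foreign subsidiaries of resident firms 647.7; financial account: borrowing by resident firms from foreign banks 1358.5, domestic pension funds' purchases of foreign equities 823.1, foreign purchases of domestic corporate bonds 1934.5, increase in resident deposits held at foreign banks 600.5; secondary income: official foreign aid grants received (current) 174.2, personal remittances received from nationals working abroad 313.9, official development assistance provided to other countries 129.5; capital account: sale of embassy land to a foreign government 140.6.)

2860.0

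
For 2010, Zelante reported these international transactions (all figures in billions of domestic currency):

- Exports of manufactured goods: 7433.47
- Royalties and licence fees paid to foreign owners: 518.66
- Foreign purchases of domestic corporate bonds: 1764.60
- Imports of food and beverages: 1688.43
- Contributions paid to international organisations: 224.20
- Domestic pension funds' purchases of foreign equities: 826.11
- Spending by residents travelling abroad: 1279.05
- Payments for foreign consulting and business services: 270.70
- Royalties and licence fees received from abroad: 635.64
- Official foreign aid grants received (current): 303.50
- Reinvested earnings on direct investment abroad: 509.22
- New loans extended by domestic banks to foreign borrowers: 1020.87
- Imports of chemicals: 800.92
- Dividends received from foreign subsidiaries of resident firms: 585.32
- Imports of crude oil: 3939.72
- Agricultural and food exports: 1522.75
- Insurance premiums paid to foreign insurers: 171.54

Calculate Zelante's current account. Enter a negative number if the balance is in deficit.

2096.68

Goods: 1522.75 + 7433.47 - 800.92 - 1688.43 - 3939.72 = 2527.15
Services: -171.54 - 518.66 - 1279.05 - 270.70 + 635.64 = -1604.31
Primary income: 585.32 + 509.22 = 1094.54
Secondary income: 303.50 - 224.20 = 79.30
Current account = 2527.15 + (-1604.31) + 1094.54 + 79.30 = 2096.68
(Excluded from the current account — financial account: foreign purchases of domestic corporate bonds 1764.60, domestic pension funds' purchases of foreign equities 826.11, new loans extended by domestic banks to foreign borrowers 1020.87.)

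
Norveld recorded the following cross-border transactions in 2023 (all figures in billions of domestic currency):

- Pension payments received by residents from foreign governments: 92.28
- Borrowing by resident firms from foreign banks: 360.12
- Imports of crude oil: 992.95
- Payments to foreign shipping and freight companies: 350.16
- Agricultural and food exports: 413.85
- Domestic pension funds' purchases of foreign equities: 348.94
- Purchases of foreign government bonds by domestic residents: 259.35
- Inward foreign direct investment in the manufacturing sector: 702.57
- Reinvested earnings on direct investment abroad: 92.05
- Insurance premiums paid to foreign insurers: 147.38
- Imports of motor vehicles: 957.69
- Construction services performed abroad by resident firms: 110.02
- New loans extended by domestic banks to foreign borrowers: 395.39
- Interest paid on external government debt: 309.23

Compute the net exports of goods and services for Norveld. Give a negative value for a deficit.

-1924.31

Goods: 413.85 - 957.69 - 992.95 = -1536.79
Services: 110.02 - 350.16 - 147.38 = -387.52
Trade balance = -1536.79 + (-387.52) = -1924.31
(Excluded from the trade balance — secondary income: pension payments received by residents from foreign governments 92.28; financial account: borrowing by resident firms from foreign banks 360.12, domestic pension funds' purchases of foreign equities 348.94, purchases of foreign government bonds by domestic residents 259.35, inward foreign direct investment in the manufacturing sector 702.57, new loans extended by domestic banks to foreign borrowers 395.39; primary income: reinvested earnings on direct investment abroad 92.05, interest paid on external government debt 309.23.)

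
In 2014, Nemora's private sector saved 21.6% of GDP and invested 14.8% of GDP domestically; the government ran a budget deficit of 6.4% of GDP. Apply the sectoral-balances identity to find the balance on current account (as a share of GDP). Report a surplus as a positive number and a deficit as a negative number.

0.4

By the sectoral-balances identity, CA = (S_private - I) + (T - G).
Private balance = 21.6 - 14.8 = 6.8
Government balance (T - G) = -6.4
CA = 6.8 + (-6.4) = 0.4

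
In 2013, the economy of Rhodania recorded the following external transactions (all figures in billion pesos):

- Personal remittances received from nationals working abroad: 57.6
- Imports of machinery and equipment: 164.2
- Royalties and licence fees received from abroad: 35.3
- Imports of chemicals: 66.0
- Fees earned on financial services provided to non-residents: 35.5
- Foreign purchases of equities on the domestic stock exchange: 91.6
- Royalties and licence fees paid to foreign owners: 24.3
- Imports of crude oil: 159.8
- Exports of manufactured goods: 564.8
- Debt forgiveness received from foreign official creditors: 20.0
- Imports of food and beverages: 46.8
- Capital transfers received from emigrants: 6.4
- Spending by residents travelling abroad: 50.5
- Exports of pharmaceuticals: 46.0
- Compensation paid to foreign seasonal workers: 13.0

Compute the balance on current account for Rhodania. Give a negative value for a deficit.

214.6

Goods: -66.0 - 164.2 + 46.0 + 564.8 - 159.8 - 46.8 = 174.0
Services: 35.5 + 35.3 - 24.3 - 50.5 = -4.0
Primary income: -13.0
Secondary income: 57.6
Current account = 174.0 + (-4.0) + (-13.0) + 57.6 = 214.6
(Excluded from the current account — financial account: foreign purchases of equities on the domestic stock exchange 91.6; capital account: debt forgiveness received from foreign official creditors 20.0, capital transfers received from emigrants 6.4.)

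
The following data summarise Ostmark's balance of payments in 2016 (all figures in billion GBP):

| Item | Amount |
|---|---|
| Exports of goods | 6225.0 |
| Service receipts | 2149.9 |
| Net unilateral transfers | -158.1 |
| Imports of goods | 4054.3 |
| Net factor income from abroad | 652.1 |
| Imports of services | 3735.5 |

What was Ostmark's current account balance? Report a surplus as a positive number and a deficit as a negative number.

Goods balance = 6225.0 - 4054.3 = 2170.7
Services balance = 2149.9 - 3735.5 = -1585.6
Trade balance (goods + services) = 2170.7 + (-1585.6) = 585.1
Net primary income = 652.1
Net secondary income = -158.1
Current account = 585.1 + 652.1 + (-158.1) = 1079.1

1079.1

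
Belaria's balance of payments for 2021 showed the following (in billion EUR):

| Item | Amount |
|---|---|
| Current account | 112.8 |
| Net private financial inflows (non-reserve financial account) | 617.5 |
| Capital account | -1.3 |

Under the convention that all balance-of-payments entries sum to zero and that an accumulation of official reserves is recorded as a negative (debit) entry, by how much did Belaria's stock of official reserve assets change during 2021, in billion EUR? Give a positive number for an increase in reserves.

729.0

Official reserve transactions balance = -(112.8 + (-1.3) + 617.5) = -729.0
An accumulation of reserves is recorded as a debit (negative entry), so the change in the stock of reserves is the negative of that balance.
Change in official reserves = -(-729.0) = 729.0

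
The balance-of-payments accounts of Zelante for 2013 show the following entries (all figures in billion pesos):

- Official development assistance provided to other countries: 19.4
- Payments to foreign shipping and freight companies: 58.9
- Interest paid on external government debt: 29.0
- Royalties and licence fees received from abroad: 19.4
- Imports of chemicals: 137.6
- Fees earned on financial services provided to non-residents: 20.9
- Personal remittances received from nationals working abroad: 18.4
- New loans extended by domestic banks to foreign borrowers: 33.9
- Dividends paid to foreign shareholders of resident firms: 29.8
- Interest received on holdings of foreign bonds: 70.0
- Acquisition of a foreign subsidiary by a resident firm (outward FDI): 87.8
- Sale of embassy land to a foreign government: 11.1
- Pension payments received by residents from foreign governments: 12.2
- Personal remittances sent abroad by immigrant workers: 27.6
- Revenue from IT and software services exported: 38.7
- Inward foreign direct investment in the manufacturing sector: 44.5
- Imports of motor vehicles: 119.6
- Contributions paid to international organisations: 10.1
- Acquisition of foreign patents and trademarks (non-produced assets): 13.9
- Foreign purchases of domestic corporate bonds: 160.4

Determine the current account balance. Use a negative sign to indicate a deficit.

-252.4

Goods: -137.6 - 119.6 = -257.2
Services: 19.4 + 20.9 - 58.9 + 38.7 = 20.1
Primary income: -29.8 + 70.0 - 29.0 = 11.2
Secondary income: -19.4 + 12.2 + 18.4 - 27.6 - 10.1 = -26.5
Current account = (-257.2) + 20.1 + 11.2 + (-26.5) = -252.4
(Excluded from the current account — financial account: new loans extended by domestic banks to foreign borrowers 33.9, acquisition of a foreign subsidiary by a resident firm (outward FDI) 87.8, inward foreign direct investment in the manufacturing sector 44.5, foreign purchases of domestic corporate bonds 160.4; capital account: sale of embassy land to a foreign government 11.1, acquisition of foreign patents and trademarks (non-produced assets) 13.9.)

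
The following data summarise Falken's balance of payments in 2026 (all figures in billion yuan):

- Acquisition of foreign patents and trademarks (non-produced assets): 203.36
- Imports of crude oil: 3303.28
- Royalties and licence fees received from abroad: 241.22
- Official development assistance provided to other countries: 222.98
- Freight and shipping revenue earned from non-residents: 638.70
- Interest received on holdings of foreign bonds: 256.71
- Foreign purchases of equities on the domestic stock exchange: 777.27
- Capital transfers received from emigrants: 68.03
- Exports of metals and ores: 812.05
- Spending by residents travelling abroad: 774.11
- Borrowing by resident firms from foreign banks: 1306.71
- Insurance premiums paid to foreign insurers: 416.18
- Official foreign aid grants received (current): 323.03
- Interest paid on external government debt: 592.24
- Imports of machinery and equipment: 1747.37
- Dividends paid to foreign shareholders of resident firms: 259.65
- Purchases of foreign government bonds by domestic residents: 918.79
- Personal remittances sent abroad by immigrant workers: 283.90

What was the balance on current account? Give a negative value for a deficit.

Goods: -1747.37 - 3303.28 + 812.05 = -4238.60
Services: 638.70 + 241.22 - 416.18 - 774.11 = -310.37
Primary income: 256.71 - 592.24 - 259.65 = -595.18
Secondary income: -222.98 - 283.90 + 323.03 = -183.85
Current account = (-4238.60) + (-310.37) + (-595.18) + (-183.85) = -5328.00
(Excluded from the current account — capital account: acquisition of foreign patents and trademarks (non-produced assets) 203.36, capital transfers received from emigrants 68.03; financial account: foreign purchases of equities on the domestic stock exchange 777.27, borrowing by resident firms from foreign banks 1306.71, purchases of foreign government bonds by domestic residents 918.79.)

-5328.00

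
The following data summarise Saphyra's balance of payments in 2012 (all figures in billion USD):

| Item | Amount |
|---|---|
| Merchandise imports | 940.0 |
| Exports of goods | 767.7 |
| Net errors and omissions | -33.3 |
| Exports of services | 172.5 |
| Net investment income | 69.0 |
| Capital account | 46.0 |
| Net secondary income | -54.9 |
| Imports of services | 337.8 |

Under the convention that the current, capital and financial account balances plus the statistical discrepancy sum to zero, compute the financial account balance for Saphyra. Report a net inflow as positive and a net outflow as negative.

Goods balance = 767.7 - 940.0 = -172.3
Services balance = 172.5 - 337.8 = -165.3
Trade balance (goods + services) = -172.3 + (-165.3) = -337.6
Net primary income = 69.0
Net secondary income = -54.9
Current account = -337.6 + 69.0 + (-54.9) = -323.5
Financial account = -(-323.5 + 46.0 + (-33.3)) = 310.8

310.8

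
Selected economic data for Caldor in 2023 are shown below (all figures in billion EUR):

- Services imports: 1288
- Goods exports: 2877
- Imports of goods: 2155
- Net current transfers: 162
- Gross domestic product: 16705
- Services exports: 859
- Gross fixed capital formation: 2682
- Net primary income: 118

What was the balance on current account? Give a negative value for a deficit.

573

Goods balance = 2877 - 2155 = 722
Services balance = 859 - 1288 = -429
Trade balance (goods + services) = 722 + (-429) = 293
Net primary income = 118
Net secondary income = 162
Current account = 293 + 118 + 162 = 573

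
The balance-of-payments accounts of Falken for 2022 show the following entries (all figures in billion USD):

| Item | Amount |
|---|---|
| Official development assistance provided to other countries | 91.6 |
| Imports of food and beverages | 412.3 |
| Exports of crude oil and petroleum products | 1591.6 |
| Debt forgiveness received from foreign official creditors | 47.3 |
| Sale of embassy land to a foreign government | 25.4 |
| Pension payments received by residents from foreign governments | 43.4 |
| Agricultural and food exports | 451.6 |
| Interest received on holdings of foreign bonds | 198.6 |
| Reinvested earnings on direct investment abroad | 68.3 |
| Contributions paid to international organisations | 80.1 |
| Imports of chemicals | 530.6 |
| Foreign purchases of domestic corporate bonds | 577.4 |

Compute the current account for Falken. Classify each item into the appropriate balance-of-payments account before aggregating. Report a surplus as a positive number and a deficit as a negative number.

Goods: 451.6 + 1591.6 - 412.3 - 530.6 = 1100.3
Primary income: 68.3 + 198.6 = 266.9
Secondary income: -80.1 - 91.6 + 43.4 = -128.3
Current account = 1100.3 + 266.9 + (-128.3) = 1238.9
(Excluded from the current account — capital account: debt forgiveness received from foreign official creditors 47.3, sale of embassy land to a foreign government 25.4; financial account: foreign purchases of domestic corporate bonds 577.4.)

1238.9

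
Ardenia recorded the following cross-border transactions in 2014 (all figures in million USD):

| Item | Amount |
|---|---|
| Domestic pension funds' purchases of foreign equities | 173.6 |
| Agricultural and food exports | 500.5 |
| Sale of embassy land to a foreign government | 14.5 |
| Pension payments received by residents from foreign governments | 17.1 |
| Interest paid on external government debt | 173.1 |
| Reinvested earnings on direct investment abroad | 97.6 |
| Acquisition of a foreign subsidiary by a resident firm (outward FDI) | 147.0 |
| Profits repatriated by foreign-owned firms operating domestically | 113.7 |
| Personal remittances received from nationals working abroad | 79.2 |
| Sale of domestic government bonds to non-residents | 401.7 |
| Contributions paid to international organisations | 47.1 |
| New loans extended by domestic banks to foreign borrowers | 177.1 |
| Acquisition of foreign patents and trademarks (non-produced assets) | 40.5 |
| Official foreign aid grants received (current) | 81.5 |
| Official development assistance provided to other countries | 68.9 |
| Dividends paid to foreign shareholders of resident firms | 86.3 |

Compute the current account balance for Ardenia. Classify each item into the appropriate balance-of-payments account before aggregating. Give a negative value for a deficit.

Goods: 500.5
Primary income: -173.1 - 113.7 + 97.6 - 86.3 = -275.5
Secondary income: 17.1 - 47.1 + 81.5 + 79.2 - 68.9 = 61.8
Current account = 500.5 + (-275.5) + 61.8 = 286.8
(Excluded from the current account — financial account: domestic pension funds' purchases of foreign equities 173.6, acquisition of a foreign subsidiary by a resident firm (outward FDI) 147.0, sale of domestic government bonds to non-residents 401.7, new loans extended by domestic banks to foreign borrowers 177.1; capital account: sale of embassy land to a foreign government 14.5, acquisition of foreign patents and trademarks (non-produced assets) 40.5.)

286.8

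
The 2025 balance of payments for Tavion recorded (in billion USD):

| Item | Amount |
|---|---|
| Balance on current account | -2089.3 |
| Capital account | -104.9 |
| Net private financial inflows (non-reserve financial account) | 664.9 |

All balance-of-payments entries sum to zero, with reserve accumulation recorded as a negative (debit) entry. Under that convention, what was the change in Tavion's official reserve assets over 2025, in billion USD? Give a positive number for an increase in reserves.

Official reserve transactions balance = -((-2089.3) + (-104.9) + 664.9) = 1529.3
An accumulation of reserves is recorded as a debit (negative entry), so the change in the stock of reserves is the negative of that balance.
Change in official reserves = -(1529.3) = -1529.3

-1529.3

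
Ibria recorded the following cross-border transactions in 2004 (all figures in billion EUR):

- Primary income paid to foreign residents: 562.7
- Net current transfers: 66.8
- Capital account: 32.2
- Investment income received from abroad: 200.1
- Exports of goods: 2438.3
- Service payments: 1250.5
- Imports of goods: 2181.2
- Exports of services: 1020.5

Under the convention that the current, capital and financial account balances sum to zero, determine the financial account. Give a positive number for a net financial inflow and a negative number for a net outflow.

236.5

Goods balance = 2438.3 - 2181.2 = 257.1
Services balance = 1020.5 - 1250.5 = -230.0
Trade balance (goods + services) = 257.1 + (-230.0) = 27.1
Net primary income = 200.1 - 562.7 = -362.6
Net secondary income = 66.8
Current account = 27.1 + (-362.6) + 66.8 = -268.7
Financial account = -(-268.7 + 32.2) = 236.5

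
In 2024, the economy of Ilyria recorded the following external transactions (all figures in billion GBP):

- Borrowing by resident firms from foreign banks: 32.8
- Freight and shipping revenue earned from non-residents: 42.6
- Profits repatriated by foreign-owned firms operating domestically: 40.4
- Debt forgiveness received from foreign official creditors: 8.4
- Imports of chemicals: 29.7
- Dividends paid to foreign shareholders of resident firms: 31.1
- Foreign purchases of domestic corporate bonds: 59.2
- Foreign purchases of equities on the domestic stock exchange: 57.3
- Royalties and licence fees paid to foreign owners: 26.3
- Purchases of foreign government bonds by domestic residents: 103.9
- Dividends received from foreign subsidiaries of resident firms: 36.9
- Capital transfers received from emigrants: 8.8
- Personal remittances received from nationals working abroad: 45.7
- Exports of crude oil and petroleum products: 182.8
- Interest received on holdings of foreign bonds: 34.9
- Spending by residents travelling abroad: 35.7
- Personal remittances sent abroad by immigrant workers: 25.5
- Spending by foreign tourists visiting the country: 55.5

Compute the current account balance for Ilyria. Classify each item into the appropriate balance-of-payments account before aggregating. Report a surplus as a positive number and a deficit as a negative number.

209.7

Goods: 182.8 - 29.7 = 153.1
Services: 42.6 - 26.3 + 55.5 - 35.7 = 36.1
Primary income: 36.9 - 31.1 - 40.4 + 34.9 = 0.3
Secondary income: 45.7 - 25.5 = 20.2
Current account = 153.1 + 36.1 + 0.3 + 20.2 = 209.7
(Excluded from the current account — financial account: borrowing by resident firms from foreign banks 32.8, foreign purchases of domestic corporate bonds 59.2, foreign purchases of equities on the domestic stock exchange 57.3, purchases of foreign government bonds by domestic residents 103.9; capital account: debt forgiveness received from foreign official creditors 8.4, capital transfers received from emigrants 8.8.)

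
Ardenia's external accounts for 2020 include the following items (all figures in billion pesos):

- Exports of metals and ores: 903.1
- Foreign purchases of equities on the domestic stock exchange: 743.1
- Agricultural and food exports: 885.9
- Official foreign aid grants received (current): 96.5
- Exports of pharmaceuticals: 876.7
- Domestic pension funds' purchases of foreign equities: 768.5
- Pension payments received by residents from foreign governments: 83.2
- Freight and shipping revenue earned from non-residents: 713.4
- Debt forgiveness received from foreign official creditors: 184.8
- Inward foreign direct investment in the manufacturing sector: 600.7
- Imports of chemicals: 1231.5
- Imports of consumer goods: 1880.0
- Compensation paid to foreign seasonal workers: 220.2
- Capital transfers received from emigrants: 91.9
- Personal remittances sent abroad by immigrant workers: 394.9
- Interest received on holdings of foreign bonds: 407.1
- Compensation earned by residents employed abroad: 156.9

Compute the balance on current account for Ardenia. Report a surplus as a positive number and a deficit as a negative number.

Goods: 885.9 + 903.1 - 1231.5 + 876.7 - 1880.0 = -445.8
Services: 713.4
Primary income: 156.9 - 220.2 + 407.1 = 343.8
Secondary income: -394.9 + 96.5 + 83.2 = -215.2
Current account = (-445.8) + 713.4 + 343.8 + (-215.2) = 396.2
(Excluded from the current account — financial account: foreign purchases of equities on the domestic stock exchange 743.1, domestic pension funds' purchases of foreign equities 768.5, inward foreign direct investment in the manufacturing sector 600.7; capital account: debt forgiveness received from foreign official creditors 184.8, capital transfers received from emigrants 91.9.)

396.2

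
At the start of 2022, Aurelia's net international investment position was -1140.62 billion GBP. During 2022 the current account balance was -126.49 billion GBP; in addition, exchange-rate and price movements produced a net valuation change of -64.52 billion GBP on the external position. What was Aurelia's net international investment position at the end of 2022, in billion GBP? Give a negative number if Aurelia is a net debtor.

Change in NIIP = current account + net valuation change = -126.49 + (-64.52) = -191.01
End-of-year NIIP = -1140.62 + (-191.01) = -1331.63

-1331.63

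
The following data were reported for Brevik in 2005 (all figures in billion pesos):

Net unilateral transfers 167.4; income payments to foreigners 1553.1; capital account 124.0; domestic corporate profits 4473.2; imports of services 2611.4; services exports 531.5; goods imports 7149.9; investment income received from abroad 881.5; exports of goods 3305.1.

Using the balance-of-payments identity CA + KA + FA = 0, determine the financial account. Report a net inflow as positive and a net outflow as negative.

Goods balance = 3305.1 - 7149.9 = -3844.8
Services balance = 531.5 - 2611.4 = -2079.9
Trade balance (goods + services) = -3844.8 + (-2079.9) = -5924.7
Net primary income = 881.5 - 1553.1 = -671.6
Net secondary income = 167.4
Current account = -5924.7 + (-671.6) + 167.4 = -6428.9
Financial account = -(-6428.9 + 124.0) = 6304.9

6304.9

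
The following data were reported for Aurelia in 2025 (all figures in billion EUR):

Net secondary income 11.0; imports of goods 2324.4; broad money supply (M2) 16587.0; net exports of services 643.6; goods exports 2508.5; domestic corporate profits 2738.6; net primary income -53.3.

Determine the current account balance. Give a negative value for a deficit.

Goods balance = 2508.5 - 2324.4 = 184.1
Services balance = 643.6
Trade balance (goods + services) = 184.1 + 643.6 = 827.7
Net primary income = -53.3
Net secondary income = 11.0
Current account = 827.7 + (-53.3) + 11.0 = 785.4

785.4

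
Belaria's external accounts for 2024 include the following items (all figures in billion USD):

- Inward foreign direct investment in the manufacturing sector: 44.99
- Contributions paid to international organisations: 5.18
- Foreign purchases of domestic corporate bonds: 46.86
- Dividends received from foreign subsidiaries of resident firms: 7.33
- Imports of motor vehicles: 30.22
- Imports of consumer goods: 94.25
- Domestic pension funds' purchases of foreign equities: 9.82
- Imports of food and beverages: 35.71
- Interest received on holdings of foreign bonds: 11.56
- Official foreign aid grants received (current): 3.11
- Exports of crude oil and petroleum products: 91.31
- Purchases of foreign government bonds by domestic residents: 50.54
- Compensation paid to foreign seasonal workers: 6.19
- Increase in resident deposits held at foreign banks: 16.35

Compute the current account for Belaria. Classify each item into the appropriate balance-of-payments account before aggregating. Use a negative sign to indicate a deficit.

Goods: -30.22 + 91.31 - 35.71 - 94.25 = -68.87
Primary income: 11.56 - 6.19 + 7.33 = 12.70
Secondary income: -5.18 + 3.11 = -2.07
Current account = (-68.87) + 12.70 + (-2.07) = -58.24
(Excluded from the current account — financial account: inward foreign direct investment in the manufacturing sector 44.99, foreign purchases of domestic corporate bonds 46.86, domestic pension funds' purchases of foreign equities 9.82, purchases of foreign government bonds by domestic residents 50.54, increase in resident deposits held at foreign banks 16.35.)

-58.24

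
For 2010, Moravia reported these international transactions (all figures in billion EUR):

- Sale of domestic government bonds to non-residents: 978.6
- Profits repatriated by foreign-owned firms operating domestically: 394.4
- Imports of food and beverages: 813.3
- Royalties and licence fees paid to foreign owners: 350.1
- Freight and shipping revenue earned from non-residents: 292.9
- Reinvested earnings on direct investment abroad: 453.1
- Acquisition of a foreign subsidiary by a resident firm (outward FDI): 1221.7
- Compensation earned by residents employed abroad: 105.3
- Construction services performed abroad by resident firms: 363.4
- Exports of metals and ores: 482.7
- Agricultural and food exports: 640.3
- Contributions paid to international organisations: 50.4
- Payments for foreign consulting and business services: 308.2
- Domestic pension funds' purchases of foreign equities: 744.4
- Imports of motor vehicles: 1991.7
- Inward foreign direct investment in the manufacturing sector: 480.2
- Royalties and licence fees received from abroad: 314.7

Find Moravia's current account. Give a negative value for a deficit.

-1255.7

Goods: -813.3 + 482.7 + 640.3 - 1991.7 = -1682.0
Services: -350.1 - 308.2 + 363.4 + 314.7 + 292.9 = 312.7
Primary income: 105.3 - 394.4 + 453.1 = 164.0
Secondary income: -50.4
Current account = (-1682.0) + 312.7 + 164.0 + (-50.4) = -1255.7
(Excluded from the current account — financial account: sale of domestic government bonds to non-residents 978.6, acquisition of a foreign subsidiary by a resident firm (outward FDI) 1221.7, domestic pension funds' purchases of foreign equities 744.4, inward foreign direct investment in the manufacturing sector 480.2.)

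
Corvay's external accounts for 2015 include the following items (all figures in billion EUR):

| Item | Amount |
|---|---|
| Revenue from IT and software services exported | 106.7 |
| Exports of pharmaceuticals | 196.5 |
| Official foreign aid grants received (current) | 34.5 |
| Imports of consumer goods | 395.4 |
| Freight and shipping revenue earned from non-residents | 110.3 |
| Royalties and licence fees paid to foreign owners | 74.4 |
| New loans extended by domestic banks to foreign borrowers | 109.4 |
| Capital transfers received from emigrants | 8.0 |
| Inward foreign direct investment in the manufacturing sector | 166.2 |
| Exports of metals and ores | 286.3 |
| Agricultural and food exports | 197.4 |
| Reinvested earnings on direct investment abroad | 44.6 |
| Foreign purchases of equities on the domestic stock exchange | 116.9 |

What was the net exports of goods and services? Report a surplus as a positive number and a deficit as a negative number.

427.4

Goods: 286.3 - 395.4 + 197.4 + 196.5 = 284.8
Services: 110.3 + 106.7 - 74.4 = 142.6
Trade balance = 284.8 + 142.6 = 427.4
(Excluded from the trade balance — secondary income: official foreign aid grants received (current) 34.5; financial account: new loans extended by domestic banks to foreign borrowers 109.4, inward foreign direct investment in the manufacturing sector 166.2, foreign purchases of equities on the domestic stock exchange 116.9; capital account: capital transfers received from emigrants 8.0; primary income: reinvested earnings on direct investment abroad 44.6.)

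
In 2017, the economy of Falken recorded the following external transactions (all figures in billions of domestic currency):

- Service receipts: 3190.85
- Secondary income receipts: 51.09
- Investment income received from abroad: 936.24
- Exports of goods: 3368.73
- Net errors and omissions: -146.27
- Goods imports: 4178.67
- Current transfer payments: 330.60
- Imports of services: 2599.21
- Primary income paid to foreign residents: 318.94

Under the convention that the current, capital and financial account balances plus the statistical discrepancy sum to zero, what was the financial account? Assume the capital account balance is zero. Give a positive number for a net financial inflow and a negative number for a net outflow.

26.78

Goods balance = 3368.73 - 4178.67 = -809.94
Services balance = 3190.85 - 2599.21 = 591.64
Trade balance (goods + services) = -809.94 + 591.64 = -218.30
Net primary income = 936.24 - 318.94 = 617.30
Net secondary income = 51.09 - 330.60 = -279.51
Current account = -218.30 + 617.30 + (-279.51) = 119.49
Financial account = -(119.49 + (-146.27)) = 26.78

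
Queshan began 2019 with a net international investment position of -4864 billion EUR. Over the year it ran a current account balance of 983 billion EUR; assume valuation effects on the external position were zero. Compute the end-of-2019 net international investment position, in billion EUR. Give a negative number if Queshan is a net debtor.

-3881

With no valuation effects, change in NIIP = current account = 983
End-of-year NIIP = -4864 + 983 = -3881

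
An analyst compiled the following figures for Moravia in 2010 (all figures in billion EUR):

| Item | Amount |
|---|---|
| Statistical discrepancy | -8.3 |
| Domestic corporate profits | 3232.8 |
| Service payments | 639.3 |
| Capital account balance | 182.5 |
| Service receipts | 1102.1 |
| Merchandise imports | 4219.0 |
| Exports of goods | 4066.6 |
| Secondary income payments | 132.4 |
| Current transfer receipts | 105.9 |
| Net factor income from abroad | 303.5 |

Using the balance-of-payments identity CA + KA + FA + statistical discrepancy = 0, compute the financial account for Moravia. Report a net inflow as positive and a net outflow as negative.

Goods balance = 4066.6 - 4219.0 = -152.4
Services balance = 1102.1 - 639.3 = 462.8
Trade balance (goods + services) = -152.4 + 462.8 = 310.4
Net primary income = 303.5
Net secondary income = 105.9 - 132.4 = -26.5
Current account = 310.4 + 303.5 + (-26.5) = 587.4
Financial account = -(587.4 + 182.5 + (-8.3)) = -761.6

-761.6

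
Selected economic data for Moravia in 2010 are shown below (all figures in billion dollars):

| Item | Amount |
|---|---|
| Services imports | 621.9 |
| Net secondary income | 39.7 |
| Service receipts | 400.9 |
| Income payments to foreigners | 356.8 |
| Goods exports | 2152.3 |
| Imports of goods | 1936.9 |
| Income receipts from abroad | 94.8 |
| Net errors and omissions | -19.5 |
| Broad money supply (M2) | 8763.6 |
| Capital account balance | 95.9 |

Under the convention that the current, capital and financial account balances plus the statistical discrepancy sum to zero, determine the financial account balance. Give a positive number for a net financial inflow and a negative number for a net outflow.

151.5

Goods balance = 2152.3 - 1936.9 = 215.4
Services balance = 400.9 - 621.9 = -221.0
Trade balance (goods + services) = 215.4 + (-221.0) = -5.6
Net primary income = 94.8 - 356.8 = -262.0
Net secondary income = 39.7
Current account = -5.6 + (-262.0) + 39.7 = -227.9
Financial account = -(-227.9 + 95.9 + (-19.5)) = 151.5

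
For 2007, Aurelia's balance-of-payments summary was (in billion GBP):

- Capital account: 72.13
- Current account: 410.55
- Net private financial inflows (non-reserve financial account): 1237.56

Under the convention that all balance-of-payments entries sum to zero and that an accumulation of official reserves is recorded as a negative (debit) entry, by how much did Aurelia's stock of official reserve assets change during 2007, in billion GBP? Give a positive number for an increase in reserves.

Official reserve transactions balance = -(410.55 + 72.13 + 1237.56) = -1720.24
An accumulation of reserves is recorded as a debit (negative entry), so the change in the stock of reserves is the negative of that balance.
Change in official reserves = -(-1720.24) = 1720.24

1720.24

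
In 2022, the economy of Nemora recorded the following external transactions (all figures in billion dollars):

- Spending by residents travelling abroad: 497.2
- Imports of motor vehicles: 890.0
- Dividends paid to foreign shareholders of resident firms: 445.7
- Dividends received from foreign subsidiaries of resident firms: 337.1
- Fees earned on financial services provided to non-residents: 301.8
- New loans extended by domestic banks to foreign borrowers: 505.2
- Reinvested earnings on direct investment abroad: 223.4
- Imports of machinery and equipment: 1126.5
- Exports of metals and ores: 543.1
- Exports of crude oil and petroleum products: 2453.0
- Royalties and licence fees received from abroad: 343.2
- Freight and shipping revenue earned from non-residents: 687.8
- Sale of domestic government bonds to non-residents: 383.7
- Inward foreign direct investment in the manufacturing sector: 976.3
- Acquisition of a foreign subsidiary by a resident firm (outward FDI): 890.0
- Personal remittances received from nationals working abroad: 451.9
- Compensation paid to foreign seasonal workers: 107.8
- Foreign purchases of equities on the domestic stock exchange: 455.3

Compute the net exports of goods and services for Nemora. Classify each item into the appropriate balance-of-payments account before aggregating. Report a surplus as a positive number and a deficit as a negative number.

Goods: 2453.0 + 543.1 - 1126.5 - 890.0 = 979.6
Services: 343.2 - 497.2 + 301.8 + 687.8 = 835.6
Trade balance = 979.6 + 835.6 = 1815.2
(Excluded from the trade balance — primary income: dividends paid to foreign shareholders of resident firms 445.7, dividends received from foreign subsidiaries of resident firms 337.1, reinvested earnings on direct investment abroad 223.4, compensation paid to foreign seasonal workers 107.8; financial account: new loans extended by domestic banks to foreign borrowers 505.2, sale of domestic government bonds to non-residents 383.7, inward foreign direct investment in the manufacturing sector 976.3, acquisition of a foreign subsidiary by a resident firm (outward FDI) 890.0, foreign purchases of equities on the domestic stock exchange 455.3; secondary income: personal remittances received from nationals working abroad 451.9.)

1815.2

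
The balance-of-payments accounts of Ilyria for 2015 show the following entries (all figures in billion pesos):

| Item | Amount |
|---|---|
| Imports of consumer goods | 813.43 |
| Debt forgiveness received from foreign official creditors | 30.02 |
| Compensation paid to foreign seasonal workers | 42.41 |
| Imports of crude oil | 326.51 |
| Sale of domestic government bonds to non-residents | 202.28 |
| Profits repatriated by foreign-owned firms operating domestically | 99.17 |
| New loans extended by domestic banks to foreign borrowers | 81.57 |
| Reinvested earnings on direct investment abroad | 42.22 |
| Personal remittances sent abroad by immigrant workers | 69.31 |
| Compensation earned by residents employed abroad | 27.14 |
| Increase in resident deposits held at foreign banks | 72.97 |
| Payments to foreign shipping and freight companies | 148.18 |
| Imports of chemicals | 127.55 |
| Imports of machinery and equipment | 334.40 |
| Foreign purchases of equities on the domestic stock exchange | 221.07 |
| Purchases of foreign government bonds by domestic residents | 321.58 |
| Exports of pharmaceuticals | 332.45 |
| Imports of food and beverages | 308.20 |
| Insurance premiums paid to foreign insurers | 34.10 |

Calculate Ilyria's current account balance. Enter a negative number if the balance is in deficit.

Goods: -326.51 + 332.45 - 334.40 - 308.20 - 813.43 - 127.55 = -1577.64
Services: -34.10 - 148.18 = -182.28
Primary income: 27.14 - 99.17 - 42.41 + 42.22 = -72.22
Secondary income: -69.31
Current account = (-1577.64) + (-182.28) + (-72.22) + (-69.31) = -1901.45
(Excluded from the current account — capital account: debt forgiveness received from foreign official creditors 30.02; financial account: sale of domestic government bonds to non-residents 202.28, new loans extended by domestic banks to foreign borrowers 81.57, increase in resident deposits held at foreign banks 72.97, foreign purchases of equities on the domestic stock exchange 221.07, purchases of foreign government bonds by domestic residents 321.58.)

-1901.45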